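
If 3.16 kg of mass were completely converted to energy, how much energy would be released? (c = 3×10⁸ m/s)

Using E = mc²:
c² = (3×10⁸)² = 9×10¹⁶ m²/s²
E = 3.16 × 9×10¹⁶ = 2.844×10¹⁷ J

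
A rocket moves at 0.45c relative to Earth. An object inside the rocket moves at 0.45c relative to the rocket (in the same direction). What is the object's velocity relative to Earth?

u = (u' + v)/(1 + u'v/c²)
Numerator: 0.45 + 0.45 = 0.9
Denominator: 1 + 0.2025 = 1.2025
u = 0.9/1.2025 = 0.7484c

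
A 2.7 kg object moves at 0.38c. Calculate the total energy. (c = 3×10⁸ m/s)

γ = 1/√(1 - 0.38²) = 1.081
mc² = 2.7 × (3×10⁸)² = 2.430×10¹⁷ J
E = γmc² = 1.081 × 2.430×10¹⁷ = 2.627×10¹⁷ J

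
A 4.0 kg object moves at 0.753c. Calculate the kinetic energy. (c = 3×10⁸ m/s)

γ = 1/√(1 - 0.753²) = 1.5197
γ - 1 = 0.5197
KE = (γ-1)mc² = 0.5197 × 4.0 × (3×10⁸)² = 1.871×10¹⁷ J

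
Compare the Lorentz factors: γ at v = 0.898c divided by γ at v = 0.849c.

γ₁ = 1/√(1 - 0.898²) = 2.273
γ₂ = 1/√(1 - 0.849²) = 1.893
γ₁/γ₂ = 2.273/1.893 = 1.201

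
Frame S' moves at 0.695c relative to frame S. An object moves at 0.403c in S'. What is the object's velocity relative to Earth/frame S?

u = (u' + v)/(1 + u'v/c²)
Numerator: 0.403 + 0.695 = 1.098
Denominator: 1 + 0.280085 = 1.280085
u = 1.098/1.280085 = 0.8578c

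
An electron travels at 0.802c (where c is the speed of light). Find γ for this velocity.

v/c = 0.802, so (v/c)² = 0.643204
1 - (v/c)² = 0.356796
γ = 1/√(0.356796) = 1.674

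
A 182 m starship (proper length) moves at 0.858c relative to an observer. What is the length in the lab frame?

Proper length L₀ = 182 m
γ = 1/√(1 - 0.858²) = 1.947
L = L₀/γ = 182/1.947 = 93.48 m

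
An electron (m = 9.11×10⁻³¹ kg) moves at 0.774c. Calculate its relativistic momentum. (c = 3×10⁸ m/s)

γ = 1/√(1 - 0.774²) = 1.5793
v = 0.774 × 3×10⁸ = 2.322×10⁸ m/s
p = γmv = 1.5793 × 9.11×10⁻³¹ × 2.322×10⁸ = 3.341×10⁻²² kg·m/s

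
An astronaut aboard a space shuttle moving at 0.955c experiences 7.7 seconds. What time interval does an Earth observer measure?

Proper time Δt₀ = 7.7 seconds
γ = 1/√(1 - 0.955²) = 3.371
Δt = γΔt₀ = 3.371 × 7.7 = 25.96 seconds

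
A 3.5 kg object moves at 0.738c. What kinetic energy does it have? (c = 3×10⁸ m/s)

γ = 1/√(1 - 0.738²) = 1.4819
γ - 1 = 0.4819
KE = (γ-1)mc² = 0.4819 × 3.5 × (3×10⁸)² = 1.518×10¹⁷ J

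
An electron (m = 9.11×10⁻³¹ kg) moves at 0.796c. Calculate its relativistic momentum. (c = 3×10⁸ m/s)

γ = 1/√(1 - 0.796²) = 1.652
v = 0.796 × 3×10⁸ = 2.388×10⁸ m/s
p = γmv = 1.652 × 9.11×10⁻³¹ × 2.388×10⁸ = 3.594×10⁻²² kg·m/s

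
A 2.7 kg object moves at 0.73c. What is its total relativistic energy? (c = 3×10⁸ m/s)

γ = 1/√(1 - 0.73²) = 1.4632
mc² = 2.7 × (3×10⁸)² = 2.430×10¹⁷ J
E = γmc² = 1.4632 × 2.430×10¹⁷ = 3.556×10¹⁷ J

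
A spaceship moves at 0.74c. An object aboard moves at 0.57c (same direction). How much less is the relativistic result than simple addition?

Classical: u' + v = 0.57 + 0.74 = 1.31c
Relativistic: u = (0.57 + 0.74)/(1 + 0.4218) = 1.31/1.4218 = 0.9214c
Difference: 1.31 - 0.9214 = 0.3886c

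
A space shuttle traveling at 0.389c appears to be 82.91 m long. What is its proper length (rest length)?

Contracted length L = 82.91 m
γ = 1/√(1 - 0.389²) = 1.0855
L₀ = γL = 1.0855 × 82.91 = 90.00 m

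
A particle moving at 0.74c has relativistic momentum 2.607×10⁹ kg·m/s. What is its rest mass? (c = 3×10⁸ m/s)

γ = 1/√(1 - 0.74²) = 1.48675
v = 0.74 × 3×10⁸ = 2.220×10⁸ m/s
m = p/(γv) = 2.607×10⁹/(1.48675 × 2.220×10⁸) = 7.899 kg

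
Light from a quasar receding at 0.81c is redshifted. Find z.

β = 0.81
(1+β)/(1-β) = 1.81/0.19 = 9.526
√(9.526) = 3.086
z = 3.086 - 1 = 2.086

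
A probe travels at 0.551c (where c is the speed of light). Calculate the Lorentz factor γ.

v/c = 0.551, so (v/c)² = 0.303601
1 - (v/c)² = 0.696399
γ = 1/√(0.696399) = 1.198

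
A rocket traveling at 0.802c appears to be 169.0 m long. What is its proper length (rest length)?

Contracted length L = 169.0 m
γ = 1/√(1 - 0.802²) = 1.674
L₀ = γL = 1.674 × 169.0 = 282.9 m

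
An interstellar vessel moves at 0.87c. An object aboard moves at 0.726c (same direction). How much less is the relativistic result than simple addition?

Classical: u' + v = 0.726 + 0.87 = 1.596c
Relativistic: u = (0.726 + 0.87)/(1 + 0.63162) = 1.596/1.63162 = 0.9782c
Difference: 1.596 - 0.9782 = 0.6178c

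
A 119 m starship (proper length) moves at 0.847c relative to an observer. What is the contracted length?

Proper length L₀ = 119 m
γ = 1/√(1 - 0.847²) = 1.881
L = L₀/γ = 119/1.881 = 63.26 m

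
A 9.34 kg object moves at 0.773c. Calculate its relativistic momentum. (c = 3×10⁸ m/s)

γ = 1/√(1 - 0.773²) = 1.576
v = 0.773 × 3×10⁸ = 2.319×10⁸ m/s
p = γmv = 1.576 × 9.34 × 2.319×10⁸ = 3.414×10⁹ kg·m/s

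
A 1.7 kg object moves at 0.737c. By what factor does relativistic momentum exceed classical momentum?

p_rel = γmv, p_class = mv
Ratio = γ = 1/√(1 - 0.737²) = 1.480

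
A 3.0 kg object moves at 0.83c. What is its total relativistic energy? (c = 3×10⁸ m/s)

γ = 1/√(1 - 0.83²) = 1.793
mc² = 3.0 × (3×10⁸)² = 2.700×10¹⁷ J
E = γmc² = 1.793 × 2.700×10¹⁷ = 4.841×10¹⁷ J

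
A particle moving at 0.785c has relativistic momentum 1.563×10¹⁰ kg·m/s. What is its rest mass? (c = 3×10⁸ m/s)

γ = 1/√(1 - 0.785²) = 1.614
v = 0.785 × 3×10⁸ = 2.355×10⁸ m/s
m = p/(γv) = 1.563×10¹⁰/(1.614 × 2.355×10⁸) = 41.12 kg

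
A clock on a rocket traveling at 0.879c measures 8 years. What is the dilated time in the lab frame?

Proper time Δt₀ = 8 years
γ = 1/√(1 - 0.879²) = 2.097
Δt = γΔt₀ = 2.097 × 8 = 16.78 years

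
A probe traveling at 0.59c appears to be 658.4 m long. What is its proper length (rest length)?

Contracted length L = 658.4 m
γ = 1/√(1 - 0.59²) = 1.23854
L₀ = γL = 1.23854 × 658.4 = 815.5 m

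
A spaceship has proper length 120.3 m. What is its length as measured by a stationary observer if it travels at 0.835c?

Proper length L₀ = 120.3 m
γ = 1/√(1 - 0.835²) = 1.817356
L = L₀/γ = 120.3/1.817356 = 66.20 m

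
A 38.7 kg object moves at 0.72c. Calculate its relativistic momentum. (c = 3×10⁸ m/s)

γ = 1/√(1 - 0.72²) = 1.441
v = 0.72 × 3×10⁸ = 2.160×10⁸ m/s
p = γmv = 1.441 × 38.7 × 2.160×10⁸ = 1.205×10¹⁰ kg·m/s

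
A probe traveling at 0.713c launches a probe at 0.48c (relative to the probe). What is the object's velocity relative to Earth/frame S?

u = (u' + v)/(1 + u'v/c²)
Numerator: 0.48 + 0.713 = 1.193
Denominator: 1 + 0.34224 = 1.34224
u = 1.193/1.34224 = 0.8888c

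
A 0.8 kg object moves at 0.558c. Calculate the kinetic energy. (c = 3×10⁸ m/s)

γ = 1/√(1 - 0.558²) = 1.20505
γ - 1 = 0.20505
KE = (γ-1)mc² = 0.20505 × 0.8 × (3×10⁸)² = 1.476×10¹⁶ J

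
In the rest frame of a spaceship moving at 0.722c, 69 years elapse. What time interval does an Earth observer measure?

Proper time Δt₀ = 69 years
γ = 1/√(1 - 0.722²) = 1.4453
Δt = γΔt₀ = 1.4453 × 69 = 99.73 years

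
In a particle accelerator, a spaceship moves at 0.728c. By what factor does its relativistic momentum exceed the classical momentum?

p_rel = γmv, p_class = mv
Ratio = γ = 1/√(1 - 0.728²)
= 1/√(0.470016) = 1.459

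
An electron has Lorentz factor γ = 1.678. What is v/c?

From γ = 1/√(1 - v²/c²):
1/γ² = 1/1.678² = 0.3552
v²/c² = 1 - 0.3552 = 0.6448
v/c = √(0.6448) = 0.8030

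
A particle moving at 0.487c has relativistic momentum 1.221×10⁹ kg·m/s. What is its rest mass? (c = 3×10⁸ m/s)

γ = 1/√(1 - 0.487²) = 1.145
v = 0.487 × 3×10⁸ = 1.461×10⁸ m/s
m = p/(γv) = 1.221×10⁹/(1.145 × 1.461×10⁸) = 7.299 kg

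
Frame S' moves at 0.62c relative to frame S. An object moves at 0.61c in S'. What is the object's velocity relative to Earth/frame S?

u = (u' + v)/(1 + u'v/c²)
Numerator: 0.61 + 0.62 = 1.23
Denominator: 1 + 0.3782 = 1.3782
u = 1.23/1.3782 = 0.8925c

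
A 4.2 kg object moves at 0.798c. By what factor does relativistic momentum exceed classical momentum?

p_rel = γmv, p_class = mv
Ratio = γ = 1/√(1 - 0.798²) = 1.659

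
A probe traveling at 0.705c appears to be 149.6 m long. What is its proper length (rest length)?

Contracted length L = 149.6 m
γ = 1/√(1 - 0.705²) = 1.410
L₀ = γL = 1.410 × 149.6 = 210.9 m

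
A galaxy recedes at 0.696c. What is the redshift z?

β = 0.696
(1+β)/(1-β) = 1.696/0.304 = 5.579
√(5.579) = 2.362
z = 2.362 - 1 = 1.362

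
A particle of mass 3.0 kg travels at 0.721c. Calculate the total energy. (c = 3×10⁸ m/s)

γ = 1/√(1 - 0.721²) = 1.443
mc² = 3.0 × (3×10⁸)² = 2.700×10¹⁷ J
E = γmc² = 1.443 × 2.700×10¹⁷ = 3.896×10¹⁷ J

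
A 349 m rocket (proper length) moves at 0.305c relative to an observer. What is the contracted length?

Proper length L₀ = 349 m
γ = 1/√(1 - 0.305²) = 1.050
L = L₀/γ = 349/1.050 = 332.4 m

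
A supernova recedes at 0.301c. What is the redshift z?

β = 0.301
(1+β)/(1-β) = 1.301/0.699 = 1.8612
√(1.8612) = 1.3643
z = 1.3643 - 1 = 0.3643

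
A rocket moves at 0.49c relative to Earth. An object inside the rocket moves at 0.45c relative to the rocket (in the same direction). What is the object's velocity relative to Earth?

u = (u' + v)/(1 + u'v/c²)
Numerator: 0.45 + 0.49 = 0.94
Denominator: 1 + 0.2205 = 1.2205
u = 0.94/1.2205 = 0.7702c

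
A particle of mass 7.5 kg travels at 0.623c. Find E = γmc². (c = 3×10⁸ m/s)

γ = 1/√(1 - 0.623²) = 1.2784
mc² = 7.5 × (3×10⁸)² = 6.750×10¹⁷ J
E = γmc² = 1.2784 × 6.750×10¹⁷ = 8.629×10¹⁷ J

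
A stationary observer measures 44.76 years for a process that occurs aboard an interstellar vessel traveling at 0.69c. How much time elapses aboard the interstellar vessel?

Dilated time Δt = 44.76 years
γ = 1/√(1 - 0.69²) = 1.3816
Δt₀ = Δt/γ = 44.76/1.3816 = 32.40 years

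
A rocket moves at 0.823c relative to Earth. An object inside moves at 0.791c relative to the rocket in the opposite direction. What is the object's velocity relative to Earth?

Object's velocity in rocket frame is u' = -0.791c
u = (u' + v)/(1 + u'v/c²) = (v - 0.791)/(1 - 0.791·v/c²)
Numerator: 0.823 - 0.791 = 0.032
Denominator: 1 - 0.650993 = 0.349007
u = 0.032/0.349007 = 0.09169c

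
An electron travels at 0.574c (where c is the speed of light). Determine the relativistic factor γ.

v/c = 0.574, so (v/c)² = 0.329476
1 - (v/c)² = 0.670524
γ = 1/√(0.670524) = 1.221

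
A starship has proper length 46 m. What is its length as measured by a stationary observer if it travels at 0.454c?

Proper length L₀ = 46 m
γ = 1/√(1 - 0.454²) = 1.1223
L = L₀/γ = 46/1.1223 = 40.99 m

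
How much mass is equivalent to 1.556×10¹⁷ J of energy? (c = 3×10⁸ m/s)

From E = mc², we get m = E/c²
c² = (3×10⁸)² = 9×10¹⁶ m²/s²
m = 1.556×10¹⁷ / 9×10¹⁶ = 1.729 kg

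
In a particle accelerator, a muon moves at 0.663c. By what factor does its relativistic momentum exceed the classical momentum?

p_rel = γmv, p_class = mv
Ratio = γ = 1/√(1 - 0.663²)
= 1/√(0.560431) = 1.336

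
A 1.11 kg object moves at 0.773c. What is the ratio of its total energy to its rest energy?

E = γmc², E₀ = mc²
E/E₀ = γ = 1/√(1 - 0.773²) = 1.576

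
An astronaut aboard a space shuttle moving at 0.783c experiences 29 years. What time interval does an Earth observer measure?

Proper time Δt₀ = 29 years
γ = 1/√(1 - 0.783²) = 1.6077
Δt = γΔt₀ = 1.6077 × 29 = 46.62 years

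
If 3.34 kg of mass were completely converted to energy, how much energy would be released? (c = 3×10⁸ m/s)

Using E = mc²:
c² = (3×10⁸)² = 9×10¹⁶ m²/s²
E = 3.34 × 9×10¹⁶ = 3.006×10¹⁷ J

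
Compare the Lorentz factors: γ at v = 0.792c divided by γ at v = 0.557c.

γ₁ = 1/√(1 - 0.792²) = 1.638
γ₂ = 1/√(1 - 0.557²) = 1.204
γ₁/γ₂ = 1.638/1.204 = 1.360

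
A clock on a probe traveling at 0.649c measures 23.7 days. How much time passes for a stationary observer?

Proper time Δt₀ = 23.7 days
γ = 1/√(1 - 0.649²) = 1.3144
Δt = γΔt₀ = 1.3144 × 23.7 = 31.15 days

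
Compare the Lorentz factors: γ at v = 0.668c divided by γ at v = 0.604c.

γ₁ = 1/√(1 - 0.668²) = 1.344
γ₂ = 1/√(1 - 0.604²) = 1.255
γ₁/γ₂ = 1.344/1.255 = 1.071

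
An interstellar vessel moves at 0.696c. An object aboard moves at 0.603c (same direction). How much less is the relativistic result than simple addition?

Classical: u' + v = 0.603 + 0.696 = 1.299c
Relativistic: u = (0.603 + 0.696)/(1 + 0.419688) = 1.299/1.419688 = 0.9150c
Difference: 1.299 - 0.9150 = 0.3840c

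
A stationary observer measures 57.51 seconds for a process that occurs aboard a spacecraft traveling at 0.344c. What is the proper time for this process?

Dilated time Δt = 57.51 seconds
γ = 1/√(1 - 0.344²) = 1.065
Δt₀ = Δt/γ = 57.51/1.065 = 54.00 seconds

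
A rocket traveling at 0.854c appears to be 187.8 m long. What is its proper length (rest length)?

Contracted length L = 187.8 m
γ = 1/√(1 - 0.854²) = 1.922
L₀ = γL = 1.922 × 187.8 = 361.0 m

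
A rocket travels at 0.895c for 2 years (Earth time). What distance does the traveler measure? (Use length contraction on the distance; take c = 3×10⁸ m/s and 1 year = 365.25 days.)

Earth distance: d = v × t = 0.895c × 2 yr = 1.6946×10¹⁶ m
γ = 2.2418
d' = d/γ = 1.6946×10¹⁶/2.2418 = 7.559×10¹⁵ m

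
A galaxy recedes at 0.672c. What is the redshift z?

β = 0.672
(1+β)/(1-β) = 1.672/0.328 = 5.098
√(5.098) = 2.258
z = 2.258 - 1 = 1.258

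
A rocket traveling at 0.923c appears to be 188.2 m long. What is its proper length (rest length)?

Contracted length L = 188.2 m
γ = 1/√(1 - 0.923²) = 2.599
L₀ = γL = 2.599 × 188.2 = 489.1 m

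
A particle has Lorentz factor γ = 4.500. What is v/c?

From γ = 1/√(1 - v²/c²):
1/γ² = 1/4.500² = 0.04938
v²/c² = 1 - 0.04938 = 0.9506
v/c = √(0.9506) = 0.9750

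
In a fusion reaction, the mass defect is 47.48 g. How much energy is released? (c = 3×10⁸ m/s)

Convert mass defect: Δm = 47.48 g = 0.04748 kg
E = Δm·c² = 0.04748 × (3×10⁸)²
= 0.04748 × 9×10¹⁶ = 4.273×10¹⁵ J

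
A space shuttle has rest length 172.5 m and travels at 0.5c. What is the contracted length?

Proper length L₀ = 172.5 m
γ = 1/√(1 - 0.5²) = 1.155
L = L₀/γ = 172.5/1.155 = 149.4 m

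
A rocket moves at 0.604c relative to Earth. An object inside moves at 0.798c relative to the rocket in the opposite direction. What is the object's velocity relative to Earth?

Object's velocity in rocket frame is u' = -0.798c
u = (u' + v)/(1 + u'v/c²) = (v - 0.798)/(1 - 0.798·v/c²)
Numerator: 0.604 - 0.798 = -0.194
Denominator: 1 - 0.481992 = 0.518008
u = -0.194/0.518008 = -0.3745c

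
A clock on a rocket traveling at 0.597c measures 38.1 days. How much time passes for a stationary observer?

Proper time Δt₀ = 38.1 days
γ = 1/√(1 - 0.597²) = 1.2465
Δt = γΔt₀ = 1.2465 × 38.1 = 47.49 days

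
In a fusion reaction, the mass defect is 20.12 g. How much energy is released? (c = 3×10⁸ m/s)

Convert mass defect: Δm = 20.12 g = 0.02012 kg
E = Δm·c² = 0.02012 × (3×10⁸)²
= 0.02012 × 9×10¹⁶ = 1.811×10¹⁵ J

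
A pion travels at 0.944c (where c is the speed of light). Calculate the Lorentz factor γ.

v/c = 0.944, so (v/c)² = 0.891136
1 - (v/c)² = 0.108864
γ = 1/√(0.108864) = 3.031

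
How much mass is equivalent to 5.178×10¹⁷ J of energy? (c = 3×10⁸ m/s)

From E = mc², we get m = E/c²
c² = (3×10⁸)² = 9×10¹⁶ m²/s²
m = 5.178×10¹⁷ / 9×10¹⁶ = 5.753 kg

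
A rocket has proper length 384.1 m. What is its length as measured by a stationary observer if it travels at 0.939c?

Proper length L₀ = 384.1 m
γ = 1/√(1 - 0.939²) = 2.908
L = L₀/γ = 384.1/2.908 = 132.1 m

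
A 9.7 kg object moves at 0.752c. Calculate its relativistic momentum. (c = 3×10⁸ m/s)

γ = 1/√(1 - 0.752²) = 1.517
v = 0.752 × 3×10⁸ = 2.256×10⁸ m/s
p = γmv = 1.517 × 9.7 × 2.256×10⁸ = 3.320×10⁹ kg·m/s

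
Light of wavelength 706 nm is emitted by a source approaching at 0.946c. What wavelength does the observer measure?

β = 0.946
Wavelength Doppler factor = √(0.054/1.946) = √(0.02775) = 0.1666
λ_obs = 706 × 0.1666 = 117.6 nm (blueshift)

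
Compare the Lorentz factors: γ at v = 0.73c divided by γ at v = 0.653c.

γ₁ = 1/√(1 - 0.73²) = 1.463
γ₂ = 1/√(1 - 0.653²) = 1.320
γ₁/γ₂ = 1.463/1.320 = 1.108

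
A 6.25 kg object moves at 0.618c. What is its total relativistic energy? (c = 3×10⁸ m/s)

γ = 1/√(1 - 0.618²) = 1.272
mc² = 6.25 × (3×10⁸)² = 5.625×10¹⁷ J
E = γmc² = 1.272 × 5.625×10¹⁷ = 7.155×10¹⁷ J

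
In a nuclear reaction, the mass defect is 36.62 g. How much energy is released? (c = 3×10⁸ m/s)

Convert mass defect: Δm = 36.62 g = 0.03662 kg
E = Δm·c² = 0.03662 × (3×10⁸)²
= 0.03662 × 9×10¹⁶ = 3.296×10¹⁵ J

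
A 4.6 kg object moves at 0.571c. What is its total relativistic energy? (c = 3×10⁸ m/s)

γ = 1/√(1 - 0.571²) = 1.218
mc² = 4.6 × (3×10⁸)² = 4.140×10¹⁷ J
E = γmc² = 1.218 × 4.140×10¹⁷ = 5.043×10¹⁷ J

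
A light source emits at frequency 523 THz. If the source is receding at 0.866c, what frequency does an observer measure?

β = v/c = 0.866
(1-β)/(1+β) = 0.134/1.866 = 0.07181
Doppler factor = √(0.07181) = 0.2680
f_obs = 523 × 0.2680 = 140.2 THz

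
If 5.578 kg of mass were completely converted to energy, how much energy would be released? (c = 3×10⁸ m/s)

Using E = mc²:
c² = (3×10⁸)² = 9×10¹⁶ m²/s²
E = 5.578 × 9×10¹⁶ = 5.020×10¹⁷ J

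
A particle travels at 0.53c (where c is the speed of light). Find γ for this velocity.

v/c = 0.53, so (v/c)² = 0.2809
1 - (v/c)² = 0.7191
γ = 1/√(0.7191) = 1.179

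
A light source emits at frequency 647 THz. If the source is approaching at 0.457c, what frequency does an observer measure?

β = v/c = 0.457
(1+β)/(1-β) = 1.457/0.543 = 2.683
Doppler factor = √(2.683) = 1.638
f_obs = 647 × 1.638 = 1060 THz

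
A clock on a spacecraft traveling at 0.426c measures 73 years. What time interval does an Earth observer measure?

Proper time Δt₀ = 73 years
γ = 1/√(1 - 0.426²) = 1.1053
Δt = γΔt₀ = 1.1053 × 73 = 80.69 years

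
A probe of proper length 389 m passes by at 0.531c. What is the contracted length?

Proper length L₀ = 389 m
γ = 1/√(1 - 0.531²) = 1.1801
L = L₀/γ = 389/1.1801 = 329.6 m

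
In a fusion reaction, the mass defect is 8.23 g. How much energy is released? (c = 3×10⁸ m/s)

Convert mass defect: Δm = 8.23 g = 0.00823 kg
E = Δm·c² = 0.00823 × (3×10⁸)²
= 0.00823 × 9×10¹⁶ = 7.407×10¹⁴ J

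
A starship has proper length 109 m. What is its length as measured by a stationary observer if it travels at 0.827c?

Proper length L₀ = 109 m
γ = 1/√(1 - 0.827²) = 1.7787
L = L₀/γ = 109/1.7787 = 61.28 m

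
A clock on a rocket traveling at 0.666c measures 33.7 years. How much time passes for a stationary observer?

Proper time Δt₀ = 33.7 years
γ = 1/√(1 - 0.666²) = 1.3406
Δt = γΔt₀ = 1.3406 × 33.7 = 45.18 years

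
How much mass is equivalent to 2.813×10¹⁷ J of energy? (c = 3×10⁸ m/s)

From E = mc², we get m = E/c²
c² = (3×10⁸)² = 9×10¹⁶ m²/s²
m = 2.813×10¹⁷ / 9×10¹⁶ = 3.126 kg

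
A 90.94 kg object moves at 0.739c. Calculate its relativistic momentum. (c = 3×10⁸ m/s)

γ = 1/√(1 - 0.739²) = 1.4843
v = 0.739 × 3×10⁸ = 2.217×10⁸ m/s
p = γmv = 1.4843 × 90.94 × 2.217×10⁸ = 2.993×10¹⁰ kg·m/s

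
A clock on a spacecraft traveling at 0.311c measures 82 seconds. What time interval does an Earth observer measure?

Proper time Δt₀ = 82 seconds
γ = 1/√(1 - 0.311²) = 1.0522
Δt = γΔt₀ = 1.0522 × 82 = 86.28 seconds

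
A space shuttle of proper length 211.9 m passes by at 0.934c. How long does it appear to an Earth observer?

Proper length L₀ = 211.9 m
γ = 1/√(1 - 0.934²) = 2.799
L = L₀/γ = 211.9/2.799 = 75.71 m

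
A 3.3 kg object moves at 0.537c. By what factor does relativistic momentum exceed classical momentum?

p_rel = γmv, p_class = mv
Ratio = γ = 1/√(1 - 0.537²) = 1.185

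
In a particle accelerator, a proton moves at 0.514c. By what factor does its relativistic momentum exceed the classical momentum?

p_rel = γmv, p_class = mv
Ratio = γ = 1/√(1 - 0.514²)
= 1/√(0.735804) = 1.166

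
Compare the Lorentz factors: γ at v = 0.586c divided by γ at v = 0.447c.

γ₁ = 1/√(1 - 0.586²) = 1.234
γ₂ = 1/√(1 - 0.447²) = 1.118
γ₁/γ₂ = 1.234/1.118 = 1.104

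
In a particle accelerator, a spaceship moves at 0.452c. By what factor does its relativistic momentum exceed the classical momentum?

p_rel = γmv, p_class = mv
Ratio = γ = 1/√(1 - 0.452²)
= 1/√(0.795696) = 1.121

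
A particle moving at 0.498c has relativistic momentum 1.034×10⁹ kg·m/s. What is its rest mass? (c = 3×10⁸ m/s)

γ = 1/√(1 - 0.498²) = 1.1532
v = 0.498 × 3×10⁸ = 1.494×10⁸ m/s
m = p/(γv) = 1.034×10⁹/(1.1532 × 1.494×10⁸) = 6.002 kg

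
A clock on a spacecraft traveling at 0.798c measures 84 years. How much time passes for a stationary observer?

Proper time Δt₀ = 84 years
γ = 1/√(1 - 0.798²) = 1.659
Δt = γΔt₀ = 1.659 × 84 = 139.4 years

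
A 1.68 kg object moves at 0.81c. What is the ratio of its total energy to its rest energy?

E = γmc², E₀ = mc²
E/E₀ = γ = 1/√(1 - 0.81²) = 1.705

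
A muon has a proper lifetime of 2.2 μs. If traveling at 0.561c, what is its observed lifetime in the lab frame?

Proper lifetime τ₀ = 2.2 μs
γ = 1/√(1 - 0.561²) = 1.208
τ = γτ₀ = 1.208 × 2.2 μs = 2.658 μs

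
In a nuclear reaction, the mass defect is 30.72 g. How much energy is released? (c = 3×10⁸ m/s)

Convert mass defect: Δm = 30.72 g = 0.03072 kg
E = Δm·c² = 0.03072 × (3×10⁸)²
= 0.03072 × 9×10¹⁶ = 2.765×10¹⁵ J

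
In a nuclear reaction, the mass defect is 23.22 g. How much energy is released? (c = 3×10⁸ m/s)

Convert mass defect: Δm = 23.22 g = 0.02322 kg
E = Δm·c² = 0.02322 × (3×10⁸)²
= 0.02322 × 9×10¹⁶ = 2.090×10¹⁵ J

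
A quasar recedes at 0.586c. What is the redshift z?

β = 0.586
(1+β)/(1-β) = 1.586/0.414 = 3.831
√(3.831) = 1.9573
z = 1.9573 - 1 = 0.9573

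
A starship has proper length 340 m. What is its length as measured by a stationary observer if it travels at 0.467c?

Proper length L₀ = 340 m
γ = 1/√(1 - 0.467²) = 1.131
L = L₀/γ = 340/1.131 = 300.6 m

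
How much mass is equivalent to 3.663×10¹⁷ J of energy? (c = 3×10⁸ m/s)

From E = mc², we get m = E/c²
c² = (3×10⁸)² = 9×10¹⁶ m²/s²
m = 3.663×10¹⁷ / 9×10¹⁶ = 4.070 kg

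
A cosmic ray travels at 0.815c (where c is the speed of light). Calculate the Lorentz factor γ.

v/c = 0.815, so (v/c)² = 0.664225
1 - (v/c)² = 0.335775
γ = 1/√(0.335775) = 1.726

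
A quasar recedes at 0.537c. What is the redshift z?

β = 0.537
(1+β)/(1-β) = 1.537/0.463 = 3.320
√(3.320) = 1.822
z = 1.822 - 1 = 0.8220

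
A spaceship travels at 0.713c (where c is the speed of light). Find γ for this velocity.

v/c = 0.713, so (v/c)² = 0.508369
1 - (v/c)² = 0.491631
γ = 1/√(0.491631) = 1.426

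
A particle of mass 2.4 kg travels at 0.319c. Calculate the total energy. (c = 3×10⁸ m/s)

γ = 1/√(1 - 0.319²) = 1.055
mc² = 2.4 × (3×10⁸)² = 2.160×10¹⁷ J
E = γmc² = 1.055 × 2.160×10¹⁷ = 2.279×10¹⁷ J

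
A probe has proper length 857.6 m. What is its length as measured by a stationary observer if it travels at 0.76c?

Proper length L₀ = 857.6 m
γ = 1/√(1 - 0.76²) = 1.5386
L = L₀/γ = 857.6/1.5386 = 557.4 m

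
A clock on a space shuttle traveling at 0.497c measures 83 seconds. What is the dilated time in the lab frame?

Proper time Δt₀ = 83 seconds
γ = 1/√(1 - 0.497²) = 1.1524
Δt = γΔt₀ = 1.1524 × 83 = 95.65 seconds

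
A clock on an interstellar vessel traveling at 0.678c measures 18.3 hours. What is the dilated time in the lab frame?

Proper time Δt₀ = 18.3 hours
γ = 1/√(1 - 0.678²) = 1.3604
Δt = γΔt₀ = 1.3604 × 18.3 = 24.90 hours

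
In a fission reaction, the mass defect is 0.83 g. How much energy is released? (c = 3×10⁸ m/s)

Convert mass defect: Δm = 0.83 g = 0.00083 kg
E = Δm·c² = 0.00083 × (3×10⁸)²
= 0.00083 × 9×10¹⁶ = 7.470×10¹³ J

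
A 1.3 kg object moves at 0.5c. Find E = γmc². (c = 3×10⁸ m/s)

γ = 1/√(1 - 0.5²) = 1.155
mc² = 1.3 × (3×10⁸)² = 1.170×10¹⁷ J
E = γmc² = 1.155 × 1.170×10¹⁷ = 1.351×10¹⁷ J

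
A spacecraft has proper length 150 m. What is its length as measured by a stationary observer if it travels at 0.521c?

Proper length L₀ = 150 m
γ = 1/√(1 - 0.521²) = 1.172
L = L₀/γ = 150/1.172 = 128.0 m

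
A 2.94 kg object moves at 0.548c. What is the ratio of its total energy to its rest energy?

E = γmc², E₀ = mc²
E/E₀ = γ = 1/√(1 - 0.548²) = 1.195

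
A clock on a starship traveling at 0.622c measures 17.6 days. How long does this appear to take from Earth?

Proper time Δt₀ = 17.6 days
γ = 1/√(1 - 0.622²) = 1.277
Δt = γΔt₀ = 1.277 × 17.6 = 22.48 days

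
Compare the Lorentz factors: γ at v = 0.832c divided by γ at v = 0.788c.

γ₁ = 1/√(1 - 0.832²) = 1.803
γ₂ = 1/√(1 - 0.788²) = 1.624
γ₁/γ₂ = 1.803/1.624 = 1.110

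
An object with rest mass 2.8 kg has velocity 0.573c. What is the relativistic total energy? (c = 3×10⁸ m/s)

γ = 1/√(1 - 0.573²) = 1.2202
mc² = 2.8 × (3×10⁸)² = 2.520×10¹⁷ J
E = γmc² = 1.2202 × 2.520×10¹⁷ = 3.075×10¹⁷ J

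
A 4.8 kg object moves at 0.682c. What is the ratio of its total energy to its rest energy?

E = γmc², E₀ = mc²
E/E₀ = γ = 1/√(1 - 0.682²) = 1.367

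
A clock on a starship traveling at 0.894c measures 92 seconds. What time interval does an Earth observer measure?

Proper time Δt₀ = 92 seconds
γ = 1/√(1 - 0.894²) = 2.232
Δt = γΔt₀ = 2.232 × 92 = 205.3 seconds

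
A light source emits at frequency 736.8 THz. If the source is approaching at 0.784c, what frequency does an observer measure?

β = v/c = 0.784
(1+β)/(1-β) = 1.784/0.216 = 8.2593
Doppler factor = √(8.2593) = 2.8739
f_obs = 736.8 × 2.8739 = 2117 THz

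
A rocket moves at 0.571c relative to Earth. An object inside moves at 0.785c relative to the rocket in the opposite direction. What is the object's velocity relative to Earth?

Object's velocity in rocket frame is u' = -0.785c
u = (u' + v)/(1 + u'v/c²) = (v - 0.785)/(1 - 0.785·v/c²)
Numerator: 0.571 - 0.785 = -0.214
Denominator: 1 - 0.448235 = 0.551765
u = -0.214/0.551765 = -0.3878c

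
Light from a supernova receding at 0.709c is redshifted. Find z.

β = 0.709
(1+β)/(1-β) = 1.709/0.291 = 5.873
√(5.873) = 2.423
z = 2.423 - 1 = 1.423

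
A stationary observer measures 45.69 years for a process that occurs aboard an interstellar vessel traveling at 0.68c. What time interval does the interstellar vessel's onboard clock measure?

Dilated time Δt = 45.69 years
γ = 1/√(1 - 0.68²) = 1.364
Δt₀ = Δt/γ = 45.69/1.364 = 33.50 years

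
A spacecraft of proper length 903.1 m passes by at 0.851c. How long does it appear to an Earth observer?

Proper length L₀ = 903.1 m
γ = 1/√(1 - 0.851²) = 1.904
L = L₀/γ = 903.1/1.904 = 474.3 m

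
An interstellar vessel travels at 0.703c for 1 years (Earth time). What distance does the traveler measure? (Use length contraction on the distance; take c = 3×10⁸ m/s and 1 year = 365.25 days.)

Earth distance: d = v × t = 0.703c × 1 yr = 6.655×10¹⁵ m
γ = 1.406
d' = d/γ = 6.655×10¹⁵/1.406 = 4.733×10¹⁵ m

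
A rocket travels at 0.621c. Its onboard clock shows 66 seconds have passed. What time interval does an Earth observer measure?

Proper time Δt₀ = 66 seconds
γ = 1/√(1 - 0.621²) = 1.2758
Δt = γΔt₀ = 1.2758 × 66 = 84.20 seconds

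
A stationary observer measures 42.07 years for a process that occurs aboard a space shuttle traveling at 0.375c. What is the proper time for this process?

Dilated time Δt = 42.07 years
γ = 1/√(1 - 0.375²) = 1.0787
Δt₀ = Δt/γ = 42.07/1.0787 = 39.00 years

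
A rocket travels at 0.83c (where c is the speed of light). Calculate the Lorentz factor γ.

v/c = 0.83, so (v/c)² = 0.6889
1 - (v/c)² = 0.3111
γ = 1/√(0.3111) = 1.793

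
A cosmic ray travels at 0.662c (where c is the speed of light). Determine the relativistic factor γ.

v/c = 0.662, so (v/c)² = 0.438244
1 - (v/c)² = 0.561756
γ = 1/√(0.561756) = 1.334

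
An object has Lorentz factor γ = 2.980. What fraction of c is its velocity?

From γ = 1/√(1 - v²/c²):
1/γ² = 1/2.980² = 0.1126
v²/c² = 1 - 0.1126 = 0.8874
v/c = √(0.8874) = 0.9420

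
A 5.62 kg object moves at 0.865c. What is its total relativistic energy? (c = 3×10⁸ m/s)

γ = 1/√(1 - 0.865²) = 1.993
mc² = 5.62 × (3×10⁸)² = 5.058×10¹⁷ J
E = γmc² = 1.993 × 5.058×10¹⁷ = 1.008×10¹⁸ J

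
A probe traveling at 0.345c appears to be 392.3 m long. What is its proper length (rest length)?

Contracted length L = 392.3 m
γ = 1/√(1 - 0.345²) = 1.0654
L₀ = γL = 1.0654 × 392.3 = 418.0 m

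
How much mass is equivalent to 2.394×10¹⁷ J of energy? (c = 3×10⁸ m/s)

From E = mc², we get m = E/c²
c² = (3×10⁸)² = 9×10¹⁶ m²/s²
m = 2.394×10¹⁷ / 9×10¹⁶ = 2.660 kg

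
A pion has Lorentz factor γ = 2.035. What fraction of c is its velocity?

From γ = 1/√(1 - v²/c²):
1/γ² = 1/2.035² = 0.2415
v²/c² = 1 - 0.2415 = 0.7585
v/c = √(0.7585) = 0.8709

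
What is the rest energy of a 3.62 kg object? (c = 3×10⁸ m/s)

c² = (3×10⁸)² = 9.000×10¹⁶ m²/s²
E₀ = mc² = 3.62 × 9.000×10¹⁶ = 3.258×10¹⁷ J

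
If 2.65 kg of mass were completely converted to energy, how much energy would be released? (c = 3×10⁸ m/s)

Using E = mc²:
c² = (3×10⁸)² = 9×10¹⁶ m²/s²
E = 2.65 × 9×10¹⁶ = 2.385×10¹⁷ J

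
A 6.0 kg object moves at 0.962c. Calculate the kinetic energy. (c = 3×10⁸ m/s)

γ = 1/√(1 - 0.962²) = 3.6623
γ - 1 = 2.6623
KE = (γ-1)mc² = 2.6623 × 6.0 × (3×10⁸)² = 1.438×10¹⁸ J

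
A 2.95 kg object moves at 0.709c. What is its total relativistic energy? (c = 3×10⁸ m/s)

γ = 1/√(1 - 0.709²) = 1.418
mc² = 2.95 × (3×10⁸)² = 2.655×10¹⁷ J
E = γmc² = 1.418 × 2.655×10¹⁷ = 3.765×10¹⁷ J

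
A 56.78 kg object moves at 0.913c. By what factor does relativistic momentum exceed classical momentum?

p_rel = γmv, p_class = mv
Ratio = γ = 1/√(1 - 0.913²) = 2.451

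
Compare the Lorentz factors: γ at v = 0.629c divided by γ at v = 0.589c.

γ₁ = 1/√(1 - 0.629²) = 1.286
γ₂ = 1/√(1 - 0.589²) = 1.237
γ₁/γ₂ = 1.286/1.237 = 1.040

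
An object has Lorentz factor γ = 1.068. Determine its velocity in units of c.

From γ = 1/√(1 - v²/c²):
1/γ² = 1/1.068² = 0.8767
v²/c² = 1 - 0.8767 = 0.1233
v/c = √(0.1233) = 0.3511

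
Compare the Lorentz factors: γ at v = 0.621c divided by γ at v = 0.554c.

γ₁ = 1/√(1 - 0.621²) = 1.276
γ₂ = 1/√(1 - 0.554²) = 1.201
γ₁/γ₂ = 1.276/1.201 = 1.062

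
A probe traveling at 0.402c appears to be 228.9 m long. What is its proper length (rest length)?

Contracted length L = 228.9 m
γ = 1/√(1 - 0.402²) = 1.092
L₀ = γL = 1.092 × 228.9 = 250.0 m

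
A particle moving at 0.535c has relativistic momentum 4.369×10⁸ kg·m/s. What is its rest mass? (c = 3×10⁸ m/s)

γ = 1/√(1 - 0.535²) = 1.1836
v = 0.535 × 3×10⁸ = 1.605×10⁸ m/s
m = p/(γv) = 4.369×10⁸/(1.1836 × 1.605×10⁸) = 2.300 kg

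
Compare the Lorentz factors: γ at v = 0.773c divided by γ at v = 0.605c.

γ₁ = 1/√(1 - 0.773²) = 1.576
γ₂ = 1/√(1 - 0.605²) = 1.256
γ₁/γ₂ = 1.576/1.256 = 1.255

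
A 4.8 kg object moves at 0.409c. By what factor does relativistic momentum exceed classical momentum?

p_rel = γmv, p_class = mv
Ratio = γ = 1/√(1 - 0.409²) = 1.096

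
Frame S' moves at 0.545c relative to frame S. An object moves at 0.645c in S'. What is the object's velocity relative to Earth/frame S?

u = (u' + v)/(1 + u'v/c²)
Numerator: 0.645 + 0.545 = 1.19
Denominator: 1 + 0.351525 = 1.351525
u = 1.19/1.351525 = 0.8805c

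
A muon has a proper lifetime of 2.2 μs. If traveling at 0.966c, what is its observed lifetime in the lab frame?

Proper lifetime τ₀ = 2.2 μs
γ = 1/√(1 - 0.966²) = 3.8678
τ = γτ₀ = 3.8678 × 2.2 μs = 8.509 μs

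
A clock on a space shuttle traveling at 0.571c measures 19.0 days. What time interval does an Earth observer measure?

Proper time Δt₀ = 19.0 days
γ = 1/√(1 - 0.571²) = 1.218
Δt = γΔt₀ = 1.218 × 19.0 = 23.14 days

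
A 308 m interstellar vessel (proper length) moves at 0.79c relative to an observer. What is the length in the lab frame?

Proper length L₀ = 308 m
γ = 1/√(1 - 0.79²) = 1.631
L = L₀/γ = 308/1.631 = 188.8 m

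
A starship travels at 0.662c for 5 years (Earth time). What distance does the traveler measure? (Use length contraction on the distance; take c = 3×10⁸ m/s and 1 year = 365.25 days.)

Earth distance: d = v × t = 0.662c × 5 yr = 3.134×10¹⁶ m
γ = 1.334
d' = d/γ = 3.134×10¹⁶/1.334 = 2.349×10¹⁶ m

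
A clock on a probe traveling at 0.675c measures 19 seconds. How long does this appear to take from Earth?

Proper time Δt₀ = 19 seconds
γ = 1/√(1 - 0.675²) = 1.355
Δt = γΔt₀ = 1.355 × 19 = 25.75 seconds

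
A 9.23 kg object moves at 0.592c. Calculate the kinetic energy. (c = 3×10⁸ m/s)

γ = 1/√(1 - 0.592²) = 1.2408
γ - 1 = 0.2408
KE = (γ-1)mc² = 0.2408 × 9.23 × (3×10⁸)² = 2.000×10¹⁷ J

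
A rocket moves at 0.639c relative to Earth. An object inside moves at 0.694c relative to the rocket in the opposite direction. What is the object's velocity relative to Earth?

Object's velocity in rocket frame is u' = -0.694c
u = (u' + v)/(1 + u'v/c²) = (v - 0.694)/(1 - 0.694·v/c²)
Numerator: 0.639 - 0.694 = -0.055
Denominator: 1 - 0.443466 = 0.556534
u = -0.055/0.556534 = -0.09883c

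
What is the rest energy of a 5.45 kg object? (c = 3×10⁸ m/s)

c² = (3×10⁸)² = 9.000×10¹⁶ m²/s²
E₀ = mc² = 5.45 × 9.000×10¹⁶ = 4.905×10¹⁷ J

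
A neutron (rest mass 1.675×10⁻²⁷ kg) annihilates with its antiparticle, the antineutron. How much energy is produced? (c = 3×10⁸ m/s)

Both particles have the same rest mass, so total mass = 2m
E = 2m·c² = 2 × 1.675×10⁻²⁷ × (3×10⁸)²
= 2 × 1.675×10⁻²⁷ × 9×10¹⁶
= 3.015×10⁻¹⁰ J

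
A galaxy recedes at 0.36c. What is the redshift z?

β = 0.36
(1+β)/(1-β) = 1.36/0.64 = 2.125
√(2.125) = 1.4577
z = 1.4577 - 1 = 0.4577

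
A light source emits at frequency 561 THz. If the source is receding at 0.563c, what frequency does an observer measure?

β = v/c = 0.563
(1-β)/(1+β) = 0.437/1.563 = 0.27959
Doppler factor = √(0.27959) = 0.52876
f_obs = 561 × 0.52876 = 296.6 THz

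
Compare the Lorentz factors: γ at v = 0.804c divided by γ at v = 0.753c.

γ₁ = 1/√(1 - 0.804²) = 1.682
γ₂ = 1/√(1 - 0.753²) = 1.520
γ₁/γ₂ = 1.682/1.520 = 1.107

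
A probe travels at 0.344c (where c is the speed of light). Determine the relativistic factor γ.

v/c = 0.344, so (v/c)² = 0.118336
1 - (v/c)² = 0.881664
γ = 1/√(0.881664) = 1.065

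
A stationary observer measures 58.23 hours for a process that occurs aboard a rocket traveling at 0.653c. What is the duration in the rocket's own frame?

Dilated time Δt = 58.23 hours
γ = 1/√(1 - 0.653²) = 1.3204
Δt₀ = Δt/γ = 58.23/1.3204 = 44.10 hours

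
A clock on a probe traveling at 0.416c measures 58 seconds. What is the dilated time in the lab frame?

Proper time Δt₀ = 58 seconds
γ = 1/√(1 - 0.416²) = 1.0997
Δt = γΔt₀ = 1.0997 × 58 = 63.78 seconds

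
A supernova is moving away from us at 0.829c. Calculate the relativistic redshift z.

β = 0.829
(1+β)/(1-β) = 1.829/0.171 = 10.696
√(10.696) = 3.270
z = 3.270 - 1 = 2.270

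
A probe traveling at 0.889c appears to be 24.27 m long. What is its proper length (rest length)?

Contracted length L = 24.27 m
γ = 1/√(1 - 0.889²) = 2.1838
L₀ = γL = 2.1838 × 24.27 = 53.00 m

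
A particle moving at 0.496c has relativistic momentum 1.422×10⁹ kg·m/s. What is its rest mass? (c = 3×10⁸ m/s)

γ = 1/√(1 - 0.496²) = 1.1516
v = 0.496 × 3×10⁸ = 1.488×10⁸ m/s
m = p/(γv) = 1.422×10⁹/(1.1516 × 1.488×10⁸) = 8.298 kg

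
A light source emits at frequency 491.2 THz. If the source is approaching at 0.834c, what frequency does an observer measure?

β = v/c = 0.834
(1+β)/(1-β) = 1.834/0.166 = 11.05
Doppler factor = √(11.05) = 3.324
f_obs = 491.2 × 3.324 = 1633 THz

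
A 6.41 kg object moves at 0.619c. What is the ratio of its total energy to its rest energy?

E = γmc², E₀ = mc²
E/E₀ = γ = 1/√(1 - 0.619²) = 1.273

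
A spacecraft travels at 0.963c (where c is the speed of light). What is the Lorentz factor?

v/c = 0.963, so (v/c)² = 0.927369
1 - (v/c)² = 0.072631
γ = 1/√(0.072631) = 3.711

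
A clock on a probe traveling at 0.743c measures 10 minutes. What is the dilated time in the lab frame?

Proper time Δt₀ = 10 minutes
γ = 1/√(1 - 0.743²) = 1.494
Δt = γΔt₀ = 1.494 × 10 = 14.94 minutes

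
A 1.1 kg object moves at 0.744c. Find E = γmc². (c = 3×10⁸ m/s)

γ = 1/√(1 - 0.744²) = 1.497
mc² = 1.1 × (3×10⁸)² = 9.900×10¹⁶ J
E = γmc² = 1.497 × 9.900×10¹⁶ = 1.482×10¹⁷ J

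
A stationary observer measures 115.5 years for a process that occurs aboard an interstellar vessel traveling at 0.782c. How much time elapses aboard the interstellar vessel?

Dilated time Δt = 115.5 years
γ = 1/√(1 - 0.782²) = 1.6044
Δt₀ = Δt/γ = 115.5/1.6044 = 71.99 years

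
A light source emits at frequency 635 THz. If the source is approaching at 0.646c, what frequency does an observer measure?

β = v/c = 0.646
(1+β)/(1-β) = 1.646/0.354 = 4.650
Doppler factor = √(4.650) = 2.156
f_obs = 635 × 2.156 = 1369 THz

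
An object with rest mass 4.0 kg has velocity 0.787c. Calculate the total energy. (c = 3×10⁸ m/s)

γ = 1/√(1 - 0.787²) = 1.6209
mc² = 4.0 × (3×10⁸)² = 3.600×10¹⁷ J
E = γmc² = 1.6209 × 3.600×10¹⁷ = 5.835×10¹⁷ J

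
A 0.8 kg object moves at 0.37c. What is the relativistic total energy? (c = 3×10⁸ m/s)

γ = 1/√(1 - 0.37²) = 1.0764
mc² = 0.8 × (3×10⁸)² = 7.200×10¹⁶ J
E = γmc² = 1.0764 × 7.200×10¹⁶ = 7.750×10¹⁶ J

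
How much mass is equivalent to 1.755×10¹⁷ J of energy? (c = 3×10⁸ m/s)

From E = mc², we get m = E/c²
c² = (3×10⁸)² = 9×10¹⁶ m²/s²
m = 1.755×10¹⁷ / 9×10¹⁶ = 1.950 kg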